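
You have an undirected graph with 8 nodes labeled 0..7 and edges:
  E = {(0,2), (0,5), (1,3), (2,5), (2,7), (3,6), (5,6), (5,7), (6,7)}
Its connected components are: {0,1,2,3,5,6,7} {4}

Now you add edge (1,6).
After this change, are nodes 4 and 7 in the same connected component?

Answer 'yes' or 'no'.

Answer: no

Derivation:
Initial components: {0,1,2,3,5,6,7} {4}
Adding edge (1,6): both already in same component {0,1,2,3,5,6,7}. No change.
New components: {0,1,2,3,5,6,7} {4}
Are 4 and 7 in the same component? no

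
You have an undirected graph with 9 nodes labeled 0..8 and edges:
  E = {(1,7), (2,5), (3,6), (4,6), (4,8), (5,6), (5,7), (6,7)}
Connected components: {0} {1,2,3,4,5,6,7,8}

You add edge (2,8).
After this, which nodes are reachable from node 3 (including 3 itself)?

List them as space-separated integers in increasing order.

Before: nodes reachable from 3: {1,2,3,4,5,6,7,8}
Adding (2,8): both endpoints already in same component. Reachability from 3 unchanged.
After: nodes reachable from 3: {1,2,3,4,5,6,7,8}

Answer: 1 2 3 4 5 6 7 8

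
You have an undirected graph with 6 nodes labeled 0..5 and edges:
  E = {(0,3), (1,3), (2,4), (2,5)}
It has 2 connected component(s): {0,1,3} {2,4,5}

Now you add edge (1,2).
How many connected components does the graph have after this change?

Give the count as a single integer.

Initial component count: 2
Add (1,2): merges two components. Count decreases: 2 -> 1.
New component count: 1

Answer: 1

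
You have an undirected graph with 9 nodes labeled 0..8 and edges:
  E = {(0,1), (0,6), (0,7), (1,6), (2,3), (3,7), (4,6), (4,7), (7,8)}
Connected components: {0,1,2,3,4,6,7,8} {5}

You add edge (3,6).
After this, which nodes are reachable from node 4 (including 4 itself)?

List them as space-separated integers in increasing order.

Before: nodes reachable from 4: {0,1,2,3,4,6,7,8}
Adding (3,6): both endpoints already in same component. Reachability from 4 unchanged.
After: nodes reachable from 4: {0,1,2,3,4,6,7,8}

Answer: 0 1 2 3 4 6 7 8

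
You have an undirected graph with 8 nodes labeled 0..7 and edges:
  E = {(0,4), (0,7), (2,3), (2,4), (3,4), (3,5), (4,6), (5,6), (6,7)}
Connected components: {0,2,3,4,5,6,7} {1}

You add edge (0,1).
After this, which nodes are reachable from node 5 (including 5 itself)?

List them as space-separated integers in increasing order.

Answer: 0 1 2 3 4 5 6 7

Derivation:
Before: nodes reachable from 5: {0,2,3,4,5,6,7}
Adding (0,1): merges 5's component with another. Reachability grows.
After: nodes reachable from 5: {0,1,2,3,4,5,6,7}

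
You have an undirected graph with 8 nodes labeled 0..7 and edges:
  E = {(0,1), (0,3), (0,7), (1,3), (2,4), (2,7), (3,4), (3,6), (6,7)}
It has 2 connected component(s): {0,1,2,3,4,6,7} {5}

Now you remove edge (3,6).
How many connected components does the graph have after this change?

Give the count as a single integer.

Answer: 2

Derivation:
Initial component count: 2
Remove (3,6): not a bridge. Count unchanged: 2.
  After removal, components: {0,1,2,3,4,6,7} {5}
New component count: 2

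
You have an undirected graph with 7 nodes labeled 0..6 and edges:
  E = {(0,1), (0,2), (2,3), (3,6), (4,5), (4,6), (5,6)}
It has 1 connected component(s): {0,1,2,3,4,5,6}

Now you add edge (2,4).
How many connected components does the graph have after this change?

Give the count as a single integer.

Answer: 1

Derivation:
Initial component count: 1
Add (2,4): endpoints already in same component. Count unchanged: 1.
New component count: 1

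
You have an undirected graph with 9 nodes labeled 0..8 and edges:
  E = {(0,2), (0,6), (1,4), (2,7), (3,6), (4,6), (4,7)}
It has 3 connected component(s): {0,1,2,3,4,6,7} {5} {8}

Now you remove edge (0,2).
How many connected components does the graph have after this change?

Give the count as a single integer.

Initial component count: 3
Remove (0,2): not a bridge. Count unchanged: 3.
  After removal, components: {0,1,2,3,4,6,7} {5} {8}
New component count: 3

Answer: 3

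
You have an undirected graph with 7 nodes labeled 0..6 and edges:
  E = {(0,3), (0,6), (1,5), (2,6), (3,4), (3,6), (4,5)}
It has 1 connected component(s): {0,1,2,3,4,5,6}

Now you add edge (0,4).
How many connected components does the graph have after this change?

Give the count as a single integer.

Initial component count: 1
Add (0,4): endpoints already in same component. Count unchanged: 1.
New component count: 1

Answer: 1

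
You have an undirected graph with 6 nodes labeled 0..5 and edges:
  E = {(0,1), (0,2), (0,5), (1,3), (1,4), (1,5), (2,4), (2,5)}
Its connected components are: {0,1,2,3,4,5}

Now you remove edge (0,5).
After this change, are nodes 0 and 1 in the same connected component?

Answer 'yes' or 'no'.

Initial components: {0,1,2,3,4,5}
Removing edge (0,5): not a bridge — component count unchanged at 1.
New components: {0,1,2,3,4,5}
Are 0 and 1 in the same component? yes

Answer: yes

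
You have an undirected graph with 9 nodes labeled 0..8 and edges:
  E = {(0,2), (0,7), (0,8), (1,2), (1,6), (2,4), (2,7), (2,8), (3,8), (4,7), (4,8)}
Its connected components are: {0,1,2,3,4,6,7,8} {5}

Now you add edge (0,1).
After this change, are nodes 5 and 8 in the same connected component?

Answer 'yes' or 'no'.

Answer: no

Derivation:
Initial components: {0,1,2,3,4,6,7,8} {5}
Adding edge (0,1): both already in same component {0,1,2,3,4,6,7,8}. No change.
New components: {0,1,2,3,4,6,7,8} {5}
Are 5 and 8 in the same component? no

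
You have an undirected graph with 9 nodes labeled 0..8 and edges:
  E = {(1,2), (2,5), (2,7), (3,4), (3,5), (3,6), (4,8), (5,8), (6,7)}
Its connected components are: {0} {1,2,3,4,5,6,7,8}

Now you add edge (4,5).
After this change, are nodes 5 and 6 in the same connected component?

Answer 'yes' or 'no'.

Initial components: {0} {1,2,3,4,5,6,7,8}
Adding edge (4,5): both already in same component {1,2,3,4,5,6,7,8}. No change.
New components: {0} {1,2,3,4,5,6,7,8}
Are 5 and 6 in the same component? yes

Answer: yes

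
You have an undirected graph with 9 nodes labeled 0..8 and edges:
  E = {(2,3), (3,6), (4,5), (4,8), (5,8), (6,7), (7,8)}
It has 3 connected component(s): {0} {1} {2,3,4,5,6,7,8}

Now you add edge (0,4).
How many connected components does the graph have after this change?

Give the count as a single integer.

Initial component count: 3
Add (0,4): merges two components. Count decreases: 3 -> 2.
New component count: 2

Answer: 2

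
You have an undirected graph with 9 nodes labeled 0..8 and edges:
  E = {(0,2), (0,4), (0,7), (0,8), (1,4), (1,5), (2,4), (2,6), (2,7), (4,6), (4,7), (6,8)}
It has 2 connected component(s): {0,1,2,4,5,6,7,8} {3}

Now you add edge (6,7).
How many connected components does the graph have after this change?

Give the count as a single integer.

Initial component count: 2
Add (6,7): endpoints already in same component. Count unchanged: 2.
New component count: 2

Answer: 2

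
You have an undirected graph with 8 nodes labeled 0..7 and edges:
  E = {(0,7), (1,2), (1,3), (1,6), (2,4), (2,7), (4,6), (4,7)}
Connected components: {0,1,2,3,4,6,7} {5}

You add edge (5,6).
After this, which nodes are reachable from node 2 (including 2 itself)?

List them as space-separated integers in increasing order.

Answer: 0 1 2 3 4 5 6 7

Derivation:
Before: nodes reachable from 2: {0,1,2,3,4,6,7}
Adding (5,6): merges 2's component with another. Reachability grows.
After: nodes reachable from 2: {0,1,2,3,4,5,6,7}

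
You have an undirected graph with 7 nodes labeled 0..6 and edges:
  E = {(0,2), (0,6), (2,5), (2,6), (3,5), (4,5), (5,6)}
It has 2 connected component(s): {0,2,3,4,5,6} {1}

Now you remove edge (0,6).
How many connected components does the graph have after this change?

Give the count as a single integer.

Initial component count: 2
Remove (0,6): not a bridge. Count unchanged: 2.
  After removal, components: {0,2,3,4,5,6} {1}
New component count: 2

Answer: 2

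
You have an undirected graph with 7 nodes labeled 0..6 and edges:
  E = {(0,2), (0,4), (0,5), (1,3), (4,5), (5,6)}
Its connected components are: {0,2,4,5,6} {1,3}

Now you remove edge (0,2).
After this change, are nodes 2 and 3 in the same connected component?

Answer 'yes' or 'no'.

Initial components: {0,2,4,5,6} {1,3}
Removing edge (0,2): it was a bridge — component count 2 -> 3.
New components: {0,4,5,6} {1,3} {2}
Are 2 and 3 in the same component? no

Answer: no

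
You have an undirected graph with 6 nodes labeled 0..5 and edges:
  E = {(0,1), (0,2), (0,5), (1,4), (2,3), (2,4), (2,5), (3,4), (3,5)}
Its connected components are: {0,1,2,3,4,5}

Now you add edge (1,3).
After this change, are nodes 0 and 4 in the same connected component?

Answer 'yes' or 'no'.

Initial components: {0,1,2,3,4,5}
Adding edge (1,3): both already in same component {0,1,2,3,4,5}. No change.
New components: {0,1,2,3,4,5}
Are 0 and 4 in the same component? yes

Answer: yes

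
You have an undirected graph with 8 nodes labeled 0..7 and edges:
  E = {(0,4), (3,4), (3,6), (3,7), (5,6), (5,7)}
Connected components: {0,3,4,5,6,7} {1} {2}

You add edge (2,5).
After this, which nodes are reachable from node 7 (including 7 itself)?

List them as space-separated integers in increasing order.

Answer: 0 2 3 4 5 6 7

Derivation:
Before: nodes reachable from 7: {0,3,4,5,6,7}
Adding (2,5): merges 7's component with another. Reachability grows.
After: nodes reachable from 7: {0,2,3,4,5,6,7}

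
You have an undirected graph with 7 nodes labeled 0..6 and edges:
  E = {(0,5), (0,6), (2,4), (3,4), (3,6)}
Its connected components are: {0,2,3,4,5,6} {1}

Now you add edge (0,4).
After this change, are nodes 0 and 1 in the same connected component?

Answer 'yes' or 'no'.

Initial components: {0,2,3,4,5,6} {1}
Adding edge (0,4): both already in same component {0,2,3,4,5,6}. No change.
New components: {0,2,3,4,5,6} {1}
Are 0 and 1 in the same component? no

Answer: no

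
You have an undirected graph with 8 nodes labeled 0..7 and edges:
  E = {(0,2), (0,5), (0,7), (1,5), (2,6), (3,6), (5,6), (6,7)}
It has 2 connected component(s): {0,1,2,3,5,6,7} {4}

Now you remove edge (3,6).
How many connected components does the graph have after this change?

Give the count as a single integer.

Answer: 3

Derivation:
Initial component count: 2
Remove (3,6): it was a bridge. Count increases: 2 -> 3.
  After removal, components: {0,1,2,5,6,7} {3} {4}
New component count: 3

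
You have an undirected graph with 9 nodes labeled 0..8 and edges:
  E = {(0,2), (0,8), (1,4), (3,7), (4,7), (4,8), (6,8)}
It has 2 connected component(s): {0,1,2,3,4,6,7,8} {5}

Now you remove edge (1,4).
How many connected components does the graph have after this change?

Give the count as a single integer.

Answer: 3

Derivation:
Initial component count: 2
Remove (1,4): it was a bridge. Count increases: 2 -> 3.
  After removal, components: {0,2,3,4,6,7,8} {1} {5}
New component count: 3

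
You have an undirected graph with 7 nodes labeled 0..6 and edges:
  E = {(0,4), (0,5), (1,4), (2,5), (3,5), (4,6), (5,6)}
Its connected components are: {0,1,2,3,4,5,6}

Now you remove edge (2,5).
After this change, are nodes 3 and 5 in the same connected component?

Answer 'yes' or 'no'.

Answer: yes

Derivation:
Initial components: {0,1,2,3,4,5,6}
Removing edge (2,5): it was a bridge — component count 1 -> 2.
New components: {0,1,3,4,5,6} {2}
Are 3 and 5 in the same component? yes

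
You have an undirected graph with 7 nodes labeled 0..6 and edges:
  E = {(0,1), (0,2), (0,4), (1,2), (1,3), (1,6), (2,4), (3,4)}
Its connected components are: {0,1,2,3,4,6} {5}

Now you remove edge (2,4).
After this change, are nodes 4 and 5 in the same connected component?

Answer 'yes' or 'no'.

Initial components: {0,1,2,3,4,6} {5}
Removing edge (2,4): not a bridge — component count unchanged at 2.
New components: {0,1,2,3,4,6} {5}
Are 4 and 5 in the same component? no

Answer: no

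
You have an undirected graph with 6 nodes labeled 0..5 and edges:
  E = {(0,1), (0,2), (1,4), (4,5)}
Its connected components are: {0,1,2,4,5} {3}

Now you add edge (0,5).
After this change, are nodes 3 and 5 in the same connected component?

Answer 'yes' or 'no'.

Initial components: {0,1,2,4,5} {3}
Adding edge (0,5): both already in same component {0,1,2,4,5}. No change.
New components: {0,1,2,4,5} {3}
Are 3 and 5 in the same component? no

Answer: no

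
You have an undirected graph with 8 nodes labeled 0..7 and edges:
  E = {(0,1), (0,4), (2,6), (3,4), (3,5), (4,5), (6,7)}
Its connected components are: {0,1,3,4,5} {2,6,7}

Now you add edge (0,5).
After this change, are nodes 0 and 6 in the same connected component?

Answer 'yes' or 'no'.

Initial components: {0,1,3,4,5} {2,6,7}
Adding edge (0,5): both already in same component {0,1,3,4,5}. No change.
New components: {0,1,3,4,5} {2,6,7}
Are 0 and 6 in the same component? no

Answer: no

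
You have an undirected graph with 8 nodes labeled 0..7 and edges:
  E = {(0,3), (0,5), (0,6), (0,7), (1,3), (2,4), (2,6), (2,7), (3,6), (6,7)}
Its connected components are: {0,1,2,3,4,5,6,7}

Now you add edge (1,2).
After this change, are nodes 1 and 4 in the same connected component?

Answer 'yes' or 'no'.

Initial components: {0,1,2,3,4,5,6,7}
Adding edge (1,2): both already in same component {0,1,2,3,4,5,6,7}. No change.
New components: {0,1,2,3,4,5,6,7}
Are 1 and 4 in the same component? yes

Answer: yes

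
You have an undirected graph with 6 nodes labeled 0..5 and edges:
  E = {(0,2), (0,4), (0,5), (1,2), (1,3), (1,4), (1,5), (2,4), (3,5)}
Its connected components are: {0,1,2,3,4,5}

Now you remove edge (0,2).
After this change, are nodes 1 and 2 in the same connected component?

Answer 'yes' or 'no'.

Answer: yes

Derivation:
Initial components: {0,1,2,3,4,5}
Removing edge (0,2): not a bridge — component count unchanged at 1.
New components: {0,1,2,3,4,5}
Are 1 and 2 in the same component? yes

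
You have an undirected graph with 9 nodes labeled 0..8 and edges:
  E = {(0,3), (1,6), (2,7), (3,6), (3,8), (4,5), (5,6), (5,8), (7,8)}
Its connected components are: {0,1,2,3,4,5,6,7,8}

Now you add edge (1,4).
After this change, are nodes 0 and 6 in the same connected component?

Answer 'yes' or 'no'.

Answer: yes

Derivation:
Initial components: {0,1,2,3,4,5,6,7,8}
Adding edge (1,4): both already in same component {0,1,2,3,4,5,6,7,8}. No change.
New components: {0,1,2,3,4,5,6,7,8}
Are 0 and 6 in the same component? yes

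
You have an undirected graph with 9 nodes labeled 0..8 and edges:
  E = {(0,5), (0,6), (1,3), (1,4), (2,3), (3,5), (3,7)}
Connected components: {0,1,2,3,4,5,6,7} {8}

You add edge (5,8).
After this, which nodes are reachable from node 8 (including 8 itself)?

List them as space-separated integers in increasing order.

Answer: 0 1 2 3 4 5 6 7 8

Derivation:
Before: nodes reachable from 8: {8}
Adding (5,8): merges 8's component with another. Reachability grows.
After: nodes reachable from 8: {0,1,2,3,4,5,6,7,8}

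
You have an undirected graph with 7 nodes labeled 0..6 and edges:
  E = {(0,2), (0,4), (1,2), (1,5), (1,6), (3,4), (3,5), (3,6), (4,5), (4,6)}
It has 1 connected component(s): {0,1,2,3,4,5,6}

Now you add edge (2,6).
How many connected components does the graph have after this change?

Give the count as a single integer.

Initial component count: 1
Add (2,6): endpoints already in same component. Count unchanged: 1.
New component count: 1

Answer: 1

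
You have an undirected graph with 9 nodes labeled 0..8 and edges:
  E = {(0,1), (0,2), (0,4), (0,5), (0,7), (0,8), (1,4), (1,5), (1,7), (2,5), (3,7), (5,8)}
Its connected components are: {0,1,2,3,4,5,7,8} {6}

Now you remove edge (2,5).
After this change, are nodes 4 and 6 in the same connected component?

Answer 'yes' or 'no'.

Answer: no

Derivation:
Initial components: {0,1,2,3,4,5,7,8} {6}
Removing edge (2,5): not a bridge — component count unchanged at 2.
New components: {0,1,2,3,4,5,7,8} {6}
Are 4 and 6 in the same component? no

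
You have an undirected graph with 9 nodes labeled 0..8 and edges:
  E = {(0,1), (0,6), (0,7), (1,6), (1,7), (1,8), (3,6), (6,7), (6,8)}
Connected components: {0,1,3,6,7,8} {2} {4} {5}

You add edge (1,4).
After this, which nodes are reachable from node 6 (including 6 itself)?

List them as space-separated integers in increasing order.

Answer: 0 1 3 4 6 7 8

Derivation:
Before: nodes reachable from 6: {0,1,3,6,7,8}
Adding (1,4): merges 6's component with another. Reachability grows.
After: nodes reachable from 6: {0,1,3,4,6,7,8}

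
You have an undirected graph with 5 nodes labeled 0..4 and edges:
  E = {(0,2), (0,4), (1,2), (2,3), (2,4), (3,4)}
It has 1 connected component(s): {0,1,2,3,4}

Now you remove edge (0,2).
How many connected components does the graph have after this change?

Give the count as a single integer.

Initial component count: 1
Remove (0,2): not a bridge. Count unchanged: 1.
  After removal, components: {0,1,2,3,4}
New component count: 1

Answer: 1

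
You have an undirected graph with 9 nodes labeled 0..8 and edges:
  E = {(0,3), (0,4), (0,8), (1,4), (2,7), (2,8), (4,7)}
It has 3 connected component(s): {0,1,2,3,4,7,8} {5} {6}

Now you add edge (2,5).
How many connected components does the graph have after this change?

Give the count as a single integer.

Initial component count: 3
Add (2,5): merges two components. Count decreases: 3 -> 2.
New component count: 2

Answer: 2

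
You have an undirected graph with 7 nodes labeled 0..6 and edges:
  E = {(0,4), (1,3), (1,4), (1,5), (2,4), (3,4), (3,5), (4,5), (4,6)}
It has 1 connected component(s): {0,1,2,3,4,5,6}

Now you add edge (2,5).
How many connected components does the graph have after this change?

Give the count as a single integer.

Answer: 1

Derivation:
Initial component count: 1
Add (2,5): endpoints already in same component. Count unchanged: 1.
New component count: 1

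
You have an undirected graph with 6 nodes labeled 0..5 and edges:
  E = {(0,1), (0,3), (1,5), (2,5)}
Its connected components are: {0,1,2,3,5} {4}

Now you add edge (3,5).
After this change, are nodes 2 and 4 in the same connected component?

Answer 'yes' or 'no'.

Initial components: {0,1,2,3,5} {4}
Adding edge (3,5): both already in same component {0,1,2,3,5}. No change.
New components: {0,1,2,3,5} {4}
Are 2 and 4 in the same component? no

Answer: no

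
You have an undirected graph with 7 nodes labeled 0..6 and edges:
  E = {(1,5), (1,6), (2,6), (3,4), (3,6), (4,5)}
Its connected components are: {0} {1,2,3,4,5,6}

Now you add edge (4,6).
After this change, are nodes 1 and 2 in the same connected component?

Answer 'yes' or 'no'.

Answer: yes

Derivation:
Initial components: {0} {1,2,3,4,5,6}
Adding edge (4,6): both already in same component {1,2,3,4,5,6}. No change.
New components: {0} {1,2,3,4,5,6}
Are 1 and 2 in the same component? yes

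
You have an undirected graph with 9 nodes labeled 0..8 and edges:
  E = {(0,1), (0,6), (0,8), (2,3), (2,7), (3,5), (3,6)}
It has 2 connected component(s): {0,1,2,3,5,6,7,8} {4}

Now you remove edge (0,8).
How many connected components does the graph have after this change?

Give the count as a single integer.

Initial component count: 2
Remove (0,8): it was a bridge. Count increases: 2 -> 3.
  After removal, components: {0,1,2,3,5,6,7} {4} {8}
New component count: 3

Answer: 3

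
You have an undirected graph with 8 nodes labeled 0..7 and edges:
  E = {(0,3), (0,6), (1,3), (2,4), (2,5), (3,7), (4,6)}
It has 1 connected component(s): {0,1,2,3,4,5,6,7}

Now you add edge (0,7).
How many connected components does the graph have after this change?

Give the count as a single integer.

Answer: 1

Derivation:
Initial component count: 1
Add (0,7): endpoints already in same component. Count unchanged: 1.
New component count: 1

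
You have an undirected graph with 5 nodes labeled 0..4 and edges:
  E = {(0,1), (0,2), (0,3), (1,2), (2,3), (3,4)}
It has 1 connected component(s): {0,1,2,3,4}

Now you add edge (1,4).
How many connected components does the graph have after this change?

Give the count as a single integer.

Answer: 1

Derivation:
Initial component count: 1
Add (1,4): endpoints already in same component. Count unchanged: 1.
New component count: 1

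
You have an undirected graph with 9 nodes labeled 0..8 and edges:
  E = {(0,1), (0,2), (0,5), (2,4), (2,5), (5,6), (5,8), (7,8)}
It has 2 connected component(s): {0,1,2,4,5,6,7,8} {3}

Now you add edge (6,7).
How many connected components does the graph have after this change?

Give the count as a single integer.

Initial component count: 2
Add (6,7): endpoints already in same component. Count unchanged: 2.
New component count: 2

Answer: 2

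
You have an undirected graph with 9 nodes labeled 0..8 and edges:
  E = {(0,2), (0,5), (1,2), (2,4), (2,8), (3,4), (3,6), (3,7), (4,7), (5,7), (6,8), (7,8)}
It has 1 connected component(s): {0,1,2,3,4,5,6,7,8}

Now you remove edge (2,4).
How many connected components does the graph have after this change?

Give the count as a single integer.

Initial component count: 1
Remove (2,4): not a bridge. Count unchanged: 1.
  After removal, components: {0,1,2,3,4,5,6,7,8}
New component count: 1

Answer: 1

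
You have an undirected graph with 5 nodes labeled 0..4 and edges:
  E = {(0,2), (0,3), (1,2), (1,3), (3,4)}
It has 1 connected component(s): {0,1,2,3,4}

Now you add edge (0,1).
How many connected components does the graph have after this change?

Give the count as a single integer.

Initial component count: 1
Add (0,1): endpoints already in same component. Count unchanged: 1.
New component count: 1

Answer: 1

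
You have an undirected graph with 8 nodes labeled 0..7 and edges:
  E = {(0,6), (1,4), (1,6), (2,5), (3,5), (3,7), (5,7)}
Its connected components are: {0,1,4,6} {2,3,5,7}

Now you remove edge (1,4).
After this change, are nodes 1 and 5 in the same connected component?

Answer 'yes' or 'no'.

Answer: no

Derivation:
Initial components: {0,1,4,6} {2,3,5,7}
Removing edge (1,4): it was a bridge — component count 2 -> 3.
New components: {0,1,6} {2,3,5,7} {4}
Are 1 and 5 in the same component? no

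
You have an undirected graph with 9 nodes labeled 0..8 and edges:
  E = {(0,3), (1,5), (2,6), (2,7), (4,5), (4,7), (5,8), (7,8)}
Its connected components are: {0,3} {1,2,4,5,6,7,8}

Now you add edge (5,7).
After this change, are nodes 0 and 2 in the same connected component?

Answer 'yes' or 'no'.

Initial components: {0,3} {1,2,4,5,6,7,8}
Adding edge (5,7): both already in same component {1,2,4,5,6,7,8}. No change.
New components: {0,3} {1,2,4,5,6,7,8}
Are 0 and 2 in the same component? no

Answer: no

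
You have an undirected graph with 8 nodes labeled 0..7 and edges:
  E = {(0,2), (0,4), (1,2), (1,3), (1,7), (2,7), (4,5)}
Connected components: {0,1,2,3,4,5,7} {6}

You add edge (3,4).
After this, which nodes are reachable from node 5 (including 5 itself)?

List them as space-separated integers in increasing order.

Before: nodes reachable from 5: {0,1,2,3,4,5,7}
Adding (3,4): both endpoints already in same component. Reachability from 5 unchanged.
After: nodes reachable from 5: {0,1,2,3,4,5,7}

Answer: 0 1 2 3 4 5 7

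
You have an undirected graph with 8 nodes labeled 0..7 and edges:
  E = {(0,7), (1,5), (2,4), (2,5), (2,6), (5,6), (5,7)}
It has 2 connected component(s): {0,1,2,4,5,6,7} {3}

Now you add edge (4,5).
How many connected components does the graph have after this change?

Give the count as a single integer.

Answer: 2

Derivation:
Initial component count: 2
Add (4,5): endpoints already in same component. Count unchanged: 2.
New component count: 2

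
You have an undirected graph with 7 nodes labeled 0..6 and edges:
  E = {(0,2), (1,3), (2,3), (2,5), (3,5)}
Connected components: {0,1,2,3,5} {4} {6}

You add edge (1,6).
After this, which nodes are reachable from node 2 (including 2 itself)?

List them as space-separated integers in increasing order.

Answer: 0 1 2 3 5 6

Derivation:
Before: nodes reachable from 2: {0,1,2,3,5}
Adding (1,6): merges 2's component with another. Reachability grows.
After: nodes reachable from 2: {0,1,2,3,5,6}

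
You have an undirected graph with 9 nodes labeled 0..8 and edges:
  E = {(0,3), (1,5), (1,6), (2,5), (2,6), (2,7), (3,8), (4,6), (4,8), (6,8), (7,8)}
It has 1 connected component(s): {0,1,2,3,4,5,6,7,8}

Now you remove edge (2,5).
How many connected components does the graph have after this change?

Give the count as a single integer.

Initial component count: 1
Remove (2,5): not a bridge. Count unchanged: 1.
  After removal, components: {0,1,2,3,4,5,6,7,8}
New component count: 1

Answer: 1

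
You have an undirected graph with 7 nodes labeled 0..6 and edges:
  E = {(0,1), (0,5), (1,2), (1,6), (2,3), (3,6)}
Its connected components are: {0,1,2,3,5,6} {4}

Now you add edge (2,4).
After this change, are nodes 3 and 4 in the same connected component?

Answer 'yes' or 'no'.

Initial components: {0,1,2,3,5,6} {4}
Adding edge (2,4): merges {0,1,2,3,5,6} and {4}.
New components: {0,1,2,3,4,5,6}
Are 3 and 4 in the same component? yes

Answer: yes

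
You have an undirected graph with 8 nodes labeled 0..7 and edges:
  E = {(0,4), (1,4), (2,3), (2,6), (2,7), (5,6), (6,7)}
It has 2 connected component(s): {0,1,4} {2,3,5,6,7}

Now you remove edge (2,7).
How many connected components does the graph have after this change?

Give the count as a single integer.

Initial component count: 2
Remove (2,7): not a bridge. Count unchanged: 2.
  After removal, components: {0,1,4} {2,3,5,6,7}
New component count: 2

Answer: 2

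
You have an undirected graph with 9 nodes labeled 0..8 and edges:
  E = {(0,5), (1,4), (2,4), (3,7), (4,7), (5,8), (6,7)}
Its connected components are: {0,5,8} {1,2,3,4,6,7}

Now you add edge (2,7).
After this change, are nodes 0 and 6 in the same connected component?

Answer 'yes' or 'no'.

Initial components: {0,5,8} {1,2,3,4,6,7}
Adding edge (2,7): both already in same component {1,2,3,4,6,7}. No change.
New components: {0,5,8} {1,2,3,4,6,7}
Are 0 and 6 in the same component? no

Answer: no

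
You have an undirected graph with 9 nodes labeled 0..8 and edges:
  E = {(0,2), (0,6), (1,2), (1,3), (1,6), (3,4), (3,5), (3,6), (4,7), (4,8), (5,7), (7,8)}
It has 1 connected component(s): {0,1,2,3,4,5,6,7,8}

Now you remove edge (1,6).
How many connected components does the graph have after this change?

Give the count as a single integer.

Initial component count: 1
Remove (1,6): not a bridge. Count unchanged: 1.
  After removal, components: {0,1,2,3,4,5,6,7,8}
New component count: 1

Answer: 1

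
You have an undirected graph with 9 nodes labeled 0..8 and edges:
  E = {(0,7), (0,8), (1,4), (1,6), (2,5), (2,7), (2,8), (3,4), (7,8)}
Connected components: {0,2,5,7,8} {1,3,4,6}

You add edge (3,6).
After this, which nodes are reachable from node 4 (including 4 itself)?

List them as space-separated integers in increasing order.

Before: nodes reachable from 4: {1,3,4,6}
Adding (3,6): both endpoints already in same component. Reachability from 4 unchanged.
After: nodes reachable from 4: {1,3,4,6}

Answer: 1 3 4 6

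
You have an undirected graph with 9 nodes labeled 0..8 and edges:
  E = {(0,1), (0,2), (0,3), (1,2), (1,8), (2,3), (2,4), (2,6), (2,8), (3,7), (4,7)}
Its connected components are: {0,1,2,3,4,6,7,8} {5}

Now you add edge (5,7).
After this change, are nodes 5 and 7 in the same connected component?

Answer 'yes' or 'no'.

Answer: yes

Derivation:
Initial components: {0,1,2,3,4,6,7,8} {5}
Adding edge (5,7): merges {5} and {0,1,2,3,4,6,7,8}.
New components: {0,1,2,3,4,5,6,7,8}
Are 5 and 7 in the same component? yes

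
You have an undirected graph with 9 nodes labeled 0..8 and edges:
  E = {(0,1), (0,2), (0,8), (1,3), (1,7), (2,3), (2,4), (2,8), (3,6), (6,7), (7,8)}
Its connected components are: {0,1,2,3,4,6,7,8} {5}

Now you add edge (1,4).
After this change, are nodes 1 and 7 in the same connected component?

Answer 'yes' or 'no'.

Answer: yes

Derivation:
Initial components: {0,1,2,3,4,6,7,8} {5}
Adding edge (1,4): both already in same component {0,1,2,3,4,6,7,8}. No change.
New components: {0,1,2,3,4,6,7,8} {5}
Are 1 and 7 in the same component? yes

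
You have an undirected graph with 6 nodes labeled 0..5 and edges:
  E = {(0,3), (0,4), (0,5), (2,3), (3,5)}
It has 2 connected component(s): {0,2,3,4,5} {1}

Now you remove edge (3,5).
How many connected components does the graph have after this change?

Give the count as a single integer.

Initial component count: 2
Remove (3,5): not a bridge. Count unchanged: 2.
  After removal, components: {0,2,3,4,5} {1}
New component count: 2

Answer: 2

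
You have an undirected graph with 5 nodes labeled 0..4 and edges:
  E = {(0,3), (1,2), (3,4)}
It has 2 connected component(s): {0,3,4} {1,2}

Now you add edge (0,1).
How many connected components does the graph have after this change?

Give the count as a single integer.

Initial component count: 2
Add (0,1): merges two components. Count decreases: 2 -> 1.
New component count: 1

Answer: 1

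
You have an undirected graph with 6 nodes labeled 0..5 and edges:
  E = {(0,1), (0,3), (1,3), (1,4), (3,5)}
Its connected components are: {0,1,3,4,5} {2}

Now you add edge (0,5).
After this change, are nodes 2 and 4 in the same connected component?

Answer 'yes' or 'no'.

Initial components: {0,1,3,4,5} {2}
Adding edge (0,5): both already in same component {0,1,3,4,5}. No change.
New components: {0,1,3,4,5} {2}
Are 2 and 4 in the same component? no

Answer: no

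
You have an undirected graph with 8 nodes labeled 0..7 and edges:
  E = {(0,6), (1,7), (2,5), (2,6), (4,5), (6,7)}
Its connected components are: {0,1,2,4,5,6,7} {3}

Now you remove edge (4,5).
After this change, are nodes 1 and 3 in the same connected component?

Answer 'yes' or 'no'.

Answer: no

Derivation:
Initial components: {0,1,2,4,5,6,7} {3}
Removing edge (4,5): it was a bridge — component count 2 -> 3.
New components: {0,1,2,5,6,7} {3} {4}
Are 1 and 3 in the same component? no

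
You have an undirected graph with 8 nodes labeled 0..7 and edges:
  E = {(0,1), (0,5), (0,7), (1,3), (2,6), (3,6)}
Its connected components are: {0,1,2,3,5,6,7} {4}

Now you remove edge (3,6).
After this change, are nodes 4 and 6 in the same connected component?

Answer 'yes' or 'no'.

Initial components: {0,1,2,3,5,6,7} {4}
Removing edge (3,6): it was a bridge — component count 2 -> 3.
New components: {0,1,3,5,7} {2,6} {4}
Are 4 and 6 in the same component? no

Answer: no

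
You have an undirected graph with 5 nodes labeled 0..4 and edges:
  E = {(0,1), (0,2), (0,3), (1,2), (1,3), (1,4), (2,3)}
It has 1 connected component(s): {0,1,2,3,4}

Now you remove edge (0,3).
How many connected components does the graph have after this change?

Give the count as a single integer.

Initial component count: 1
Remove (0,3): not a bridge. Count unchanged: 1.
  After removal, components: {0,1,2,3,4}
New component count: 1

Answer: 1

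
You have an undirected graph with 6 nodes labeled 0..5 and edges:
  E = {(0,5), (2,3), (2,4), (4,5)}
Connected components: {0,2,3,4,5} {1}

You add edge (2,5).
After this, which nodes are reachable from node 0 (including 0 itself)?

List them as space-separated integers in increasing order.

Answer: 0 2 3 4 5

Derivation:
Before: nodes reachable from 0: {0,2,3,4,5}
Adding (2,5): both endpoints already in same component. Reachability from 0 unchanged.
After: nodes reachable from 0: {0,2,3,4,5}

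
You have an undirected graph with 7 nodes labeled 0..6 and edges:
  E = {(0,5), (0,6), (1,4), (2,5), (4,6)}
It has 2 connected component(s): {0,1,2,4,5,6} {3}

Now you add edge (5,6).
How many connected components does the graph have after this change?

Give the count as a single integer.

Initial component count: 2
Add (5,6): endpoints already in same component. Count unchanged: 2.
New component count: 2

Answer: 2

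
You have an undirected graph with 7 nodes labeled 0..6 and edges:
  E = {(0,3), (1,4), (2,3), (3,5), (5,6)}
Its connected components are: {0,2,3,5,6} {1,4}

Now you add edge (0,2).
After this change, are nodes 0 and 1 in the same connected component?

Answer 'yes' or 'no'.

Answer: no

Derivation:
Initial components: {0,2,3,5,6} {1,4}
Adding edge (0,2): both already in same component {0,2,3,5,6}. No change.
New components: {0,2,3,5,6} {1,4}
Are 0 and 1 in the same component? no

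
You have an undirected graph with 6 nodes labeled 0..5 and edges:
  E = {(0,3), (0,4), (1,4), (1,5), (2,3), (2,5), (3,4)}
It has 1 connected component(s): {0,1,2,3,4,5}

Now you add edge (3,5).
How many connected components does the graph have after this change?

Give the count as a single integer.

Answer: 1

Derivation:
Initial component count: 1
Add (3,5): endpoints already in same component. Count unchanged: 1.
New component count: 1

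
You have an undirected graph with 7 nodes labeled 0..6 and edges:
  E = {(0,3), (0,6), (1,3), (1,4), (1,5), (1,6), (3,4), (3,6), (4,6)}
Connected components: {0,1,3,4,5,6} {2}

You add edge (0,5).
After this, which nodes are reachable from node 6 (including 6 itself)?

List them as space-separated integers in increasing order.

Answer: 0 1 3 4 5 6

Derivation:
Before: nodes reachable from 6: {0,1,3,4,5,6}
Adding (0,5): both endpoints already in same component. Reachability from 6 unchanged.
After: nodes reachable from 6: {0,1,3,4,5,6}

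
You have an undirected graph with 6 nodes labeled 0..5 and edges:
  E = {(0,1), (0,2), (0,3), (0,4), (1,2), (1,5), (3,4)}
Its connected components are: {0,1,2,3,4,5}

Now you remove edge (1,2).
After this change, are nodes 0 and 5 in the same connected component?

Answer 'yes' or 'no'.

Answer: yes

Derivation:
Initial components: {0,1,2,3,4,5}
Removing edge (1,2): not a bridge — component count unchanged at 1.
New components: {0,1,2,3,4,5}
Are 0 and 5 in the same component? yes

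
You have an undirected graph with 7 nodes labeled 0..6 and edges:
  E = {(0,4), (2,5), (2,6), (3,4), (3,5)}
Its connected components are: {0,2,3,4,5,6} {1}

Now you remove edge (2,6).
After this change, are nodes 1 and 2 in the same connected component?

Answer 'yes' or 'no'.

Initial components: {0,2,3,4,5,6} {1}
Removing edge (2,6): it was a bridge — component count 2 -> 3.
New components: {0,2,3,4,5} {1} {6}
Are 1 and 2 in the same component? no

Answer: no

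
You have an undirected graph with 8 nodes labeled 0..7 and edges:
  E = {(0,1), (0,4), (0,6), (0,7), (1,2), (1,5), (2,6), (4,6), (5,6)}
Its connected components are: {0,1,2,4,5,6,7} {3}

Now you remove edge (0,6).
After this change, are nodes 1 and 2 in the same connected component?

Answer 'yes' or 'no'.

Initial components: {0,1,2,4,5,6,7} {3}
Removing edge (0,6): not a bridge — component count unchanged at 2.
New components: {0,1,2,4,5,6,7} {3}
Are 1 and 2 in the same component? yes

Answer: yes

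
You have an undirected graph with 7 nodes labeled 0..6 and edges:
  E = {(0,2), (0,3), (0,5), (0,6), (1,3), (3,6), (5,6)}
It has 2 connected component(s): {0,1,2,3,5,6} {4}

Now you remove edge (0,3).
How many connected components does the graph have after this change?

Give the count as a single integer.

Initial component count: 2
Remove (0,3): not a bridge. Count unchanged: 2.
  After removal, components: {0,1,2,3,5,6} {4}
New component count: 2

Answer: 2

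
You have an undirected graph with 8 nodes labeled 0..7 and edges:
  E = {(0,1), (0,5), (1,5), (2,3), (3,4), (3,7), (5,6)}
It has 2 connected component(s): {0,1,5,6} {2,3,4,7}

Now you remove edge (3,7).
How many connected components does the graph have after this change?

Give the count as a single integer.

Answer: 3

Derivation:
Initial component count: 2
Remove (3,7): it was a bridge. Count increases: 2 -> 3.
  After removal, components: {0,1,5,6} {2,3,4} {7}
New component count: 3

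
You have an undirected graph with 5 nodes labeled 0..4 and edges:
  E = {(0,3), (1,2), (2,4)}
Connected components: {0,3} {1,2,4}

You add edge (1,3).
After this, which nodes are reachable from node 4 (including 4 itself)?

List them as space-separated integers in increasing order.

Answer: 0 1 2 3 4

Derivation:
Before: nodes reachable from 4: {1,2,4}
Adding (1,3): merges 4's component with another. Reachability grows.
After: nodes reachable from 4: {0,1,2,3,4}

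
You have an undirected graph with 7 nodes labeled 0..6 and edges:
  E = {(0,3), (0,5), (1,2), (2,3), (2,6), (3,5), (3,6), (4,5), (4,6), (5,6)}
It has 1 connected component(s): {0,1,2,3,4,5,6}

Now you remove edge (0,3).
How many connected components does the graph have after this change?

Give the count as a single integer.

Answer: 1

Derivation:
Initial component count: 1
Remove (0,3): not a bridge. Count unchanged: 1.
  After removal, components: {0,1,2,3,4,5,6}
New component count: 1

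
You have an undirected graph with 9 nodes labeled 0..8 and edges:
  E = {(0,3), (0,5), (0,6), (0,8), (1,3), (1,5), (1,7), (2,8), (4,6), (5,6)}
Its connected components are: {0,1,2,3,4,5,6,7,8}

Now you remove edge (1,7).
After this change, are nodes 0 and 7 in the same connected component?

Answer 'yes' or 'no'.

Answer: no

Derivation:
Initial components: {0,1,2,3,4,5,6,7,8}
Removing edge (1,7): it was a bridge — component count 1 -> 2.
New components: {0,1,2,3,4,5,6,8} {7}
Are 0 and 7 in the same component? no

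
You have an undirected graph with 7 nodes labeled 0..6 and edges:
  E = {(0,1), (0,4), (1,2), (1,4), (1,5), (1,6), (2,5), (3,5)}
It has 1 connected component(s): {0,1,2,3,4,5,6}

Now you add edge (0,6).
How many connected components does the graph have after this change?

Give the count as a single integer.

Answer: 1

Derivation:
Initial component count: 1
Add (0,6): endpoints already in same component. Count unchanged: 1.
New component count: 1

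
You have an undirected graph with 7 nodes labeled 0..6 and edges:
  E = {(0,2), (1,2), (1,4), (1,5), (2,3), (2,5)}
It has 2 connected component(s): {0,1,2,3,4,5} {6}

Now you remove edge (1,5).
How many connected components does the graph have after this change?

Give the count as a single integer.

Initial component count: 2
Remove (1,5): not a bridge. Count unchanged: 2.
  After removal, components: {0,1,2,3,4,5} {6}
New component count: 2

Answer: 2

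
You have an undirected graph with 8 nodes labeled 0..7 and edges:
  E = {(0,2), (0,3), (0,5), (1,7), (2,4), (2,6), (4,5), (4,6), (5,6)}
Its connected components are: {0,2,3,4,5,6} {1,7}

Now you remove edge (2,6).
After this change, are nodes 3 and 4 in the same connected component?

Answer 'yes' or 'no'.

Answer: yes

Derivation:
Initial components: {0,2,3,4,5,6} {1,7}
Removing edge (2,6): not a bridge — component count unchanged at 2.
New components: {0,2,3,4,5,6} {1,7}
Are 3 and 4 in the same component? yes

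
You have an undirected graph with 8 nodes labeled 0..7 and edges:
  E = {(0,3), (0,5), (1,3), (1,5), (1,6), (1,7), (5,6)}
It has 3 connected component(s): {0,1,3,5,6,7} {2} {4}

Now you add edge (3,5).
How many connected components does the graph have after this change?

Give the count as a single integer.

Answer: 3

Derivation:
Initial component count: 3
Add (3,5): endpoints already in same component. Count unchanged: 3.
New component count: 3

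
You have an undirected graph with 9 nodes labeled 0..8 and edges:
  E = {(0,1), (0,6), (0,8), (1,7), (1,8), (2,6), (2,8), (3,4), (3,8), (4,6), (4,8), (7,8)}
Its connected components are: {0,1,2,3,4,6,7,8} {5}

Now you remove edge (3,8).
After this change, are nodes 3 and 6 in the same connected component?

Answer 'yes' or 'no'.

Answer: yes

Derivation:
Initial components: {0,1,2,3,4,6,7,8} {5}
Removing edge (3,8): not a bridge — component count unchanged at 2.
New components: {0,1,2,3,4,6,7,8} {5}
Are 3 and 6 in the same component? yes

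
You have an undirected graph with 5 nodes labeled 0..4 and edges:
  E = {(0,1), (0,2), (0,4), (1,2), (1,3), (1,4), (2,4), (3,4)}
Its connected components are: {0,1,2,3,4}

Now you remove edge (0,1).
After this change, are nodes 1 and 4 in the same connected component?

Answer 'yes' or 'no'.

Answer: yes

Derivation:
Initial components: {0,1,2,3,4}
Removing edge (0,1): not a bridge — component count unchanged at 1.
New components: {0,1,2,3,4}
Are 1 and 4 in the same component? yes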